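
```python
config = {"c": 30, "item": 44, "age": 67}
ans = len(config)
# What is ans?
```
Trace:
  config={'c': 30, 'item': 44, 'age': 67}
  config={'c': 30, 'item': 44, 'age': 67}, ans=3

Final answer: 3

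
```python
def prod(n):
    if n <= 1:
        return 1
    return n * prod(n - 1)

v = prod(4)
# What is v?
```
Call trace:
prod(n=4)
  prod(n=3)
    prod(n=2)
      prod(n=1)
      -> return 1
    -> return 2
  -> return 6
-> return 24

Final answer: 24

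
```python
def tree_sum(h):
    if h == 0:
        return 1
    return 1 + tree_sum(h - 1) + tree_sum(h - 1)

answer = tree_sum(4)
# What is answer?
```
Call trace (a repeated sub-call is expanded the first time; later identical calls just restate its return value):
tree_sum(h=4)
  tree_sum(h=3)
    tree_sum(h=2)
      tree_sum(h=1)
        tree_sum(h=0)
        -> return 1
        tree_sum(h=0)
        -> return 1
      -> return 3
      tree_sum(h=1) -> return 3  (same call as traced above)
    -> return 7
    tree_sum(h=2) -> return 7  (same call as traced above)
  -> return 15
  tree_sum(h=3) -> return 15  (same call as traced above)
-> return 31

Final answer: 31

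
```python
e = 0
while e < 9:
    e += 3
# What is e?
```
Trace:
  e=0
  e=3
  e=6
  e=9

Final answer: 9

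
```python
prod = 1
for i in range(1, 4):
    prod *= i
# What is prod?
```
Trace:
  prod=1
  prod=1, i=1
  prod=2, i=2
  prod=6, i=3

Final answer: 6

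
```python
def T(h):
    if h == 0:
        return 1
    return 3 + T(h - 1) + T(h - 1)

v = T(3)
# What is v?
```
Call trace (a repeated sub-call is expanded the first time; later identical calls just restate its return value):
T(h=3)
  T(h=2)
    T(h=1)
      T(h=0)
      -> return 1
      T(h=0)
      -> return 1
    -> return 5
    T(h=1) -> return 5  (same call as traced above)
  -> return 13
  T(h=2) -> return 13  (same call as traced above)
-> return 29

Final answer: 29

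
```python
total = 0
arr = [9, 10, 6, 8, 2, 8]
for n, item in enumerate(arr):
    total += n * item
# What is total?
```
Trace:
  total=0
  total=0, n=0, item=9
  total=10, n=1, item=10
  total=22, n=2, item=6
  total=46, n=3, item=8
  total=54, n=4, item=2
  total=94, n=5, item=8

Final answer: 94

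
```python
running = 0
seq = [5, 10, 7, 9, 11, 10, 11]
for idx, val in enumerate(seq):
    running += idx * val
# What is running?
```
Trace:
  running=0
  running=0, idx=0, val=5
  running=10, idx=1, val=10
  running=24, idx=2, val=7
  running=51, idx=3, val=9
  running=95, idx=4, val=11
  running=145, idx=5, val=10
  running=211, idx=6, val=11

Final answer: 211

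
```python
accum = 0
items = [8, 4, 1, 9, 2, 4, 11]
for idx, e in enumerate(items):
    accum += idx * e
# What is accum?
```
Trace:
  accum=0
  accum=0, idx=0, e=8
  accum=4, idx=1, e=4
  accum=6, idx=2, e=1
  accum=33, idx=3, e=9
  accum=41, idx=4, e=2
  accum=61, idx=5, e=4
  accum=127, idx=6, e=11

Final answer: 127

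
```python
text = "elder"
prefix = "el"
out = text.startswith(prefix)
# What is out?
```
Trace:
  text='elder'
  text='elder', prefix='el'
  text='elder', prefix='el', out=True

Final answer: True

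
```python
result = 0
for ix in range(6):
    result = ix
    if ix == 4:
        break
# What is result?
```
Trace:
  result=0
  result=0, ix=0
  result=1, ix=1
  result=2, ix=2
  result=3, ix=3
  result=4, ix=4

Final answer: 4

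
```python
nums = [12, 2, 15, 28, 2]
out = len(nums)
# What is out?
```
Trace:
  nums=[12, 2, 15, 28, 2]
  nums=[12, 2, 15, 28, 2], out=5

Final answer: 5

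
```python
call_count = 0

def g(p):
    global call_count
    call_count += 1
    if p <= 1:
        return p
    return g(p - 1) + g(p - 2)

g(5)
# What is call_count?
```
Call trace (a repeated sub-call is expanded the first time; later identical calls just restate its return value):
g(p=5)
  g(p=4)
    g(p=3)
      g(p=2)
        g(p=1)
        -> return 1
        g(p=0)
        -> return 0
      -> return 1
      g(p=1)
      -> return 1
    -> return 2
    g(p=2) -> return 1  (same call as traced above)
  -> return 3
  g(p=3) -> return 2  (same call as traced above)
-> return 5

call_count is incremented once per call, so count the calls in each subtree. Let C(p) = number of calls made by g(p).
C(0) = C(1) = 1 (base case, no recursion); C(p) = 1 + C(p - 1) + C(p - 2) otherwise.
C(2) = 1 + C(1) + C(0) = 1 + 1 + 1 = 3
C(3) = 1 + C(2) + C(1) = 1 + 3 + 1 = 5
C(4) = 1 + C(3) + C(2) = 1 + 5 + 3 = 9
C(5) = 1 + C(4) + C(3) = 1 + 9 + 5 = 15
call_count = C(5) = 15

Final answer: 15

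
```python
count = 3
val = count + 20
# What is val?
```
Trace:
  count=3
  count=3, val=23

Final answer: 23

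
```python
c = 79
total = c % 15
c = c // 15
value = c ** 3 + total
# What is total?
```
Trace:
  c=79
  c=79, total=4
  c=5, total=4
  c=5, total=4, value=129

Final answer: 4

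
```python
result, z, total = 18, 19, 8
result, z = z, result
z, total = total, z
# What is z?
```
Trace:
  result=18, z=19, total=8
  result=19, z=18, total=8
  result=19, z=8, total=18

Final answer: 8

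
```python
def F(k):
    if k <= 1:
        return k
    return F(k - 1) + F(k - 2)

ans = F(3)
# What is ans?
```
Call trace:
F(k=3)
  F(k=2)
    F(k=1)
    -> return 1
    F(k=0)
    -> return 0
  -> return 1
  F(k=1)
  -> return 1
-> return 2

Final answer: 2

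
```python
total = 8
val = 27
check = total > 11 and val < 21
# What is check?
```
Trace:
  total=8
  total=8, val=27
  total=8, val=27, check=False

Final answer: False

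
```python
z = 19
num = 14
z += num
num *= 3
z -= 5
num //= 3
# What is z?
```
Trace:
  z=19
  z=19, num=14
  z=33, num=14
  z=33, num=42
  z=28, num=42
  z=28, num=14

Final answer: 28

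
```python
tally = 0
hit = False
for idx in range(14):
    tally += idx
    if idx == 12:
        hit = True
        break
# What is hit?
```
Trace:
  tally=0
  tally=0, hit=False
  tally=0, hit=False, idx=0
  tally=1, hit=False, idx=1
  tally=3, hit=False, idx=2
  tally=6, hit=False, idx=3
  tally=10, hit=False, idx=4
  tally=15, hit=False, idx=5
  tally=21, hit=False, idx=6
  tally=28, hit=False, idx=7
  tally=36, hit=False, idx=8
  tally=45, hit=False, idx=9
  tally=55, hit=False, idx=10
  tally=66, hit=False, idx=11
  tally=78, hit=True, idx=12

Final answer: True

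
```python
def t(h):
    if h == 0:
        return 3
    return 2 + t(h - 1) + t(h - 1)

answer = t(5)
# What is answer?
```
Call trace (a repeated sub-call is expanded the first time; later identical calls just restate its return value):
t(h=5)
  t(h=4)
    t(h=3)
      t(h=2)
        t(h=1)
          t(h=0)
          -> return 3
          t(h=0)
          -> return 3
        -> return 8
        t(h=1) -> return 8  (same call as traced above)
      -> return 18
      t(h=2) -> return 18  (same call as traced above)
    -> return 38
    t(h=3) -> return 38  (same call as traced above)
  -> return 78
  t(h=4) -> return 78  (same call as traced above)
-> return 158

Final answer: 158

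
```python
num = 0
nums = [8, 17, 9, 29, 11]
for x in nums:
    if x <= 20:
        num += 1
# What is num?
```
Trace:
  num=0
  num=1, x=8
  num=2, x=17
  num=3, x=9
  num=3, x=29
  num=4, x=11

Final answer: 4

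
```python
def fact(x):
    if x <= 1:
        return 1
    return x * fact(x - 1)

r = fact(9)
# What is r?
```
Call trace:
fact(x=9)
  fact(x=8)
    fact(x=7)
      fact(x=6)
        fact(x=5)
          fact(x=4)
            fact(x=3)
              fact(x=2)
                fact(x=1)
                -> return 1
              -> return 2
            -> return 6
          -> return 24
        -> return 120
      -> return 720
    -> return 5040
  -> return 40320
-> return 362880

Final answer: 362880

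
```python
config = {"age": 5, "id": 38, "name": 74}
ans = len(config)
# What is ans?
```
Trace:
  config={'age': 5, 'id': 38, 'name': 74}
  config={'age': 5, 'id': 38, 'name': 74}, ans=3

Final answer: 3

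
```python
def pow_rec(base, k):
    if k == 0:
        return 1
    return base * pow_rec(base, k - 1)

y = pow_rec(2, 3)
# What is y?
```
Call trace:
pow_rec(base=2, k=3)
  pow_rec(base=2, k=2)
    pow_rec(base=2, k=1)
      pow_rec(base=2, k=0)
      -> return 1
    -> return 2
  -> return 4
-> return 8

Final answer: 8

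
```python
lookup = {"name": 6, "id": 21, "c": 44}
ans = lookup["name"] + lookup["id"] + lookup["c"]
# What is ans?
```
Trace:
  lookup={'name': 6, 'id': 21, 'c': 44}
  lookup={'name': 6, 'id': 21, 'c': 44}, ans=71

Final answer: 71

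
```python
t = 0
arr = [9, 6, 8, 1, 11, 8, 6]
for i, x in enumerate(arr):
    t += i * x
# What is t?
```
Trace:
  t=0
  t=0, i=0, x=9
  t=6, i=1, x=6
  t=22, i=2, x=8
  t=25, i=3, x=1
  t=69, i=4, x=11
  t=109, i=5, x=8
  t=145, i=6, x=6

Final answer: 145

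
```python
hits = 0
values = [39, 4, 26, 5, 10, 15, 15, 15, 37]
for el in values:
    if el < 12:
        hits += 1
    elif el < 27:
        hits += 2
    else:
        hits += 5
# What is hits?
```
Trace:
  hits=0
  hits=5, el=39
  hits=6, el=4
  hits=8, el=26
  hits=9, el=5
  hits=10, el=10
  hits=12, el=15
  hits=14, el=15
  hits=16, el=15
  hits=21, el=37

Final answer: 21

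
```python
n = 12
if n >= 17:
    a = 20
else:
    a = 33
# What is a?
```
Trace:
  n=12
  n=12, a=33

Final answer: 33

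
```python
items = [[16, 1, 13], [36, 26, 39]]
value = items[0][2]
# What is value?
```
Trace:
  items=[[16, 1, 13], [36, 26, 39]]
  items=[[16, 1, 13], [36, 26, 39]], value=13

Final answer: 13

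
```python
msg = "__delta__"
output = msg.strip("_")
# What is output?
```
Trace:
  msg='__delta__'
  msg='__delta__', output='delta'

Final answer: 'delta'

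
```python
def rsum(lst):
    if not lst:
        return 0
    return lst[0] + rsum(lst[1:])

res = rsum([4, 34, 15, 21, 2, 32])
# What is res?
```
Call trace:
rsum(lst=[4, 34, 15, 21, 2, 32])
  rsum(lst=[34, 15, 21, 2, 32])
    rsum(lst=[15, 21, 2, 32])
      rsum(lst=[21, 2, 32])
        rsum(lst=[2, 32])
          rsum(lst=[32])
            rsum(lst=[])
            -> return 0
          -> return 32
        -> return 34
      -> return 55
    -> return 70
  -> return 104
-> return 108

Final answer: 108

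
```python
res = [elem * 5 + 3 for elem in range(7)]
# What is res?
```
Trace:
  elem=0
  elem=1
  elem=2
  elem=3
  elem=4
  elem=5
  elem=6
  res=[3, 8, 13, 18, 23, 28, 33]

Final answer: [3, 8, 13, 18, 23, 28, 33]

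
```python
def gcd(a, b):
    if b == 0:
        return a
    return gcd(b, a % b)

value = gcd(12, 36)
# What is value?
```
Call trace:
gcd(a=12, b=36)
  gcd(a=36, b=12)
    gcd(a=12, b=0)
    -> return 12
  -> return 12
-> return 12

Final answer: 12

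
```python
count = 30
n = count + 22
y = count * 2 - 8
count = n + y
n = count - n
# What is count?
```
Trace:
  count=30
  count=30, n=52
  count=30, n=52, y=52
  count=104, n=52, y=52
  count=104, n=52, y=52

Final answer: 104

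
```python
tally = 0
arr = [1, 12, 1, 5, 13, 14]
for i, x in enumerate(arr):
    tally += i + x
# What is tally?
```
Trace:
  tally=0
  tally=1, i=0, x=1
  tally=14, i=1, x=12
  tally=17, i=2, x=1
  tally=25, i=3, x=5
  tally=42, i=4, x=13
  tally=61, i=5, x=14

Final answer: 61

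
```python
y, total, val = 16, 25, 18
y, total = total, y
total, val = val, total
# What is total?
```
Trace:
  y=16, total=25, val=18
  y=25, total=16, val=18
  y=25, total=18, val=16

Final answer: 18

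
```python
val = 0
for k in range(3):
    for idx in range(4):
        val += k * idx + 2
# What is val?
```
Trace:
  val=0
  val=2, k=0, idx=0
  val=4, k=0, idx=1
  val=6, k=0, idx=2
  val=8, k=0, idx=3
  val=10, k=1, idx=0
  val=13, k=1, idx=1
  val=17, k=1, idx=2
  val=22, k=1, idx=3
  val=24, k=2, idx=0
  val=28, k=2, idx=1
  val=34, k=2, idx=2
  val=42, k=2, idx=3

Final answer: 42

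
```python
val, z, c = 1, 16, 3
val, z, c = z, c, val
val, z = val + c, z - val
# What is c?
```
Trace:
  val=1, z=16, c=3
  val=16, z=3, c=1
  val=17, z=-13, c=1

Final answer: 1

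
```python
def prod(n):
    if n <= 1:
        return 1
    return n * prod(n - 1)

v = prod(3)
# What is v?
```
Call trace:
prod(n=3)
  prod(n=2)
    prod(n=1)
    -> return 1
  -> return 2
-> return 6

Final answer: 6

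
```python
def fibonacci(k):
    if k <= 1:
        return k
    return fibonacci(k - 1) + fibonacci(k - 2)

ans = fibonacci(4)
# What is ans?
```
Call trace (a repeated sub-call is expanded the first time; later identical calls just restate its return value):
fibonacci(k=4)
  fibonacci(k=3)
    fibonacci(k=2)
      fibonacci(k=1)
      -> return 1
      fibonacci(k=0)
      -> return 0
    -> return 1
    fibonacci(k=1)
    -> return 1
  -> return 2
  fibonacci(k=2) -> return 1  (same call as traced above)
-> return 3

Final answer: 3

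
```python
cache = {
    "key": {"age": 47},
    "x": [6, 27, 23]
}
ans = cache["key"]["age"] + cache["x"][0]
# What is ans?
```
Trace:
  cache={'key': {'age': 47}, 'x': [6, 27, 23]}
  cache={'key': {'age': 47}, 'x': [6, 27, 23]}, ans=53

Final answer: 53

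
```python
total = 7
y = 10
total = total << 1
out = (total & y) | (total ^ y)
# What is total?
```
Trace:
  total=7
  total=7, y=10
  total=14, y=10
  total=14, y=10, out=14

Final answer: 14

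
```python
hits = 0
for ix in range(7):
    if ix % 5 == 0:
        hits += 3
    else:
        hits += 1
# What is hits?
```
Trace:
  hits=0
  hits=3, ix=0
  hits=4, ix=1
  hits=5, ix=2
  hits=6, ix=3
  hits=7, ix=4
  hits=10, ix=5
  hits=11, ix=6

Final answer: 11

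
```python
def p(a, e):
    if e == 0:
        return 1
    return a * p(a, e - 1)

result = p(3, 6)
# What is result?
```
Call trace:
p(a=3, e=6)
  p(a=3, e=5)
    p(a=3, e=4)
      p(a=3, e=3)
        p(a=3, e=2)
          p(a=3, e=1)
            p(a=3, e=0)
            -> return 1
          -> return 3
        -> return 9
      -> return 27
    -> return 81
  -> return 243
-> return 729

Final answer: 729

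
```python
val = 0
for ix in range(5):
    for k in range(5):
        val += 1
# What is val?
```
Trace:
  val=0
  val=1, ix=0, k=0
  val=2, ix=0, k=1
  val=3, ix=0, k=2
  val=4, ix=0, k=3
  val=5, ix=0, k=4
  val=6, ix=1, k=0
  val=7, ix=1, k=1
  val=8, ix=1, k=2
  val=9, ix=1, k=3
  val=10, ix=1, k=4
  val=11, ix=2, k=0
  val=12, ix=2, k=1
  val=13, ix=2, k=2
  val=14, ix=2, k=3
  val=15, ix=2, k=4
  val=16, ix=3, k=0
  val=17, ix=3, k=1
  val=18, ix=3, k=2
  val=19, ix=3, k=3
  val=20, ix=3, k=4
  val=21, ix=4, k=0
  val=22, ix=4, k=1
  val=23, ix=4, k=2
  val=24, ix=4, k=3
  val=25, ix=4, k=4

Final answer: 25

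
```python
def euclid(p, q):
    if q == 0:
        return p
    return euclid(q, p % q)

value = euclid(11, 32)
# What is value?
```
Call trace:
euclid(p=11, q=32)
  euclid(p=32, q=11)
    euclid(p=11, q=10)
      euclid(p=10, q=1)
        euclid(p=1, q=0)
        -> return 1
      -> return 1
    -> return 1
  -> return 1
-> return 1

Final answer: 1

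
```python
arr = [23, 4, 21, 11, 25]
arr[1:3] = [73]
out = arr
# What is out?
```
Trace:
  arr=[23, 4, 21, 11, 25]
  arr=[23, 73, 11, 25]
  arr=[23, 73, 11, 25], out=[23, 73, 11, 25]

Final answer: [23, 73, 11, 25]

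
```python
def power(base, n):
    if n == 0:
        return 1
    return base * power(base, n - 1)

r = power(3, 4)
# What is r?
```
Call trace:
power(base=3, n=4)
  power(base=3, n=3)
    power(base=3, n=2)
      power(base=3, n=1)
        power(base=3, n=0)
        -> return 1
      -> return 3
    -> return 9
  -> return 27
-> return 81

Final answer: 81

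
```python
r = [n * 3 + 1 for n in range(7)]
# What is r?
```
Trace:
  n=0
  n=1
  n=2
  n=3
  n=4
  n=5
  n=6
  r=[1, 4, 7, 10, 13, 16, 19]

Final answer: [1, 4, 7, 10, 13, 16, 19]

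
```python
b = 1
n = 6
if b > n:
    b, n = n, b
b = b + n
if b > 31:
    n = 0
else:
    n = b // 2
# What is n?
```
Trace:
  b=1
  b=1, n=6
  b=1, n=6
  b=7, n=6
  b=7, n=3

Final answer: 3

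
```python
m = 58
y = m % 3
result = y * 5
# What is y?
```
Trace:
  m=58
  m=58, y=1
  m=58, y=1, result=5

Final answer: 1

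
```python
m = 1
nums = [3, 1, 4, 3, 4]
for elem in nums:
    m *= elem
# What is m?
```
Trace:
  m=1
  m=3, elem=3
  m=3, elem=1
  m=12, elem=4
  m=36, elem=3
  m=144, elem=4

Final answer: 144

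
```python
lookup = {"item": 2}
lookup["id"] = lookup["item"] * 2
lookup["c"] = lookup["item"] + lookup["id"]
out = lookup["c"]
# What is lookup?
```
Trace:
  lookup={'item': 2}
  lookup={'item': 2, 'id': 4}
  lookup={'item': 2, 'id': 4, 'c': 6}
  lookup={'item': 2, 'id': 4, 'c': 6}, out=6

Final answer: {'item': 2, 'id': 4, 'c': 6}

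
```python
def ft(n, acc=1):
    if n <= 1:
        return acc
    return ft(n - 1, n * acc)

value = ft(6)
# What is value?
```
Call trace:
ft(n=6, acc=1)
  ft(n=5, acc=6)
    ft(n=4, acc=30)
      ft(n=3, acc=120)
        ft(n=2, acc=360)
          ft(n=1, acc=720)
          -> return 720
        -> return 720
      -> return 720
    -> return 720
  -> return 720
-> return 720

Final answer: 720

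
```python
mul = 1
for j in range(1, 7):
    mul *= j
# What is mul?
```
Trace:
  mul=1
  mul=1, j=1
  mul=2, j=2
  mul=6, j=3
  mul=24, j=4
  mul=120, j=5
  mul=720, j=6

Final answer: 720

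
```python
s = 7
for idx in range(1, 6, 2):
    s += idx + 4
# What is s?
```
Trace:
  s=7
  s=12, idx=1
  s=19, idx=3
  s=28, idx=5

Final answer: 28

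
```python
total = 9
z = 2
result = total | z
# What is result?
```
Trace:
  total=9
  total=9, z=2
  total=9, z=2, result=11

Final answer: 11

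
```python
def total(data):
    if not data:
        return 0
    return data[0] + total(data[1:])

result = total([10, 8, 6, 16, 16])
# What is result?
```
Call trace:
total(data=[10, 8, 6, 16, 16])
  total(data=[8, 6, 16, 16])
    total(data=[6, 16, 16])
      total(data=[16, 16])
        total(data=[16])
          total(data=[])
          -> return 0
        -> return 16
      -> return 32
    -> return 38
  -> return 46
-> return 56

Final answer: 56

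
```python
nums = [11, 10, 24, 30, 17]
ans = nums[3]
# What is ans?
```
Trace:
  nums=[11, 10, 24, 30, 17]
  nums=[11, 10, 24, 30, 17], ans=30

Final answer: 30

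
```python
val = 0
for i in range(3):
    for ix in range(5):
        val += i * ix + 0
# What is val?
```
Trace:
  val=0
  val=0, i=0, ix=0
  val=0, i=0, ix=1
  val=0, i=0, ix=2
  val=0, i=0, ix=3
  val=0, i=0, ix=4
  val=0, i=1, ix=0
  val=1, i=1, ix=1
  val=3, i=1, ix=2
  val=6, i=1, ix=3
  val=10, i=1, ix=4
  val=10, i=2, ix=0
  val=12, i=2, ix=1
  val=16, i=2, ix=2
  val=22, i=2, ix=3
  val=30, i=2, ix=4

Final answer: 30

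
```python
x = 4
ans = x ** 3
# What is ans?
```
Trace:
  x=4
  x=4, ans=64

Final answer: 64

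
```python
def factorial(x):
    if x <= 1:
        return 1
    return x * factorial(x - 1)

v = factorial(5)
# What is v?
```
Call trace:
factorial(x=5)
  factorial(x=4)
    factorial(x=3)
      factorial(x=2)
        factorial(x=1)
        -> return 1
      -> return 2
    -> return 6
  -> return 24
-> return 120

Final answer: 120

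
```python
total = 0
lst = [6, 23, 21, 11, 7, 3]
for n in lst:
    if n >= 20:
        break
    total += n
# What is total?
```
Trace:
  total=0
  total=6, n=6
  total=6, n=23

Final answer: 6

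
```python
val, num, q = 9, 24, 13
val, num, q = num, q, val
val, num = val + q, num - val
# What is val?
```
Trace:
  val=9, num=24, q=13
  val=24, num=13, q=9
  val=33, num=-11, q=9

Final answer: 33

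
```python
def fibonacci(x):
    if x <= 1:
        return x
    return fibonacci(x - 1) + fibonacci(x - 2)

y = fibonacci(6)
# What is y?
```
Call trace (a repeated sub-call is expanded the first time; later identical calls just restate its return value):
fibonacci(x=6)
  fibonacci(x=5)
    fibonacci(x=4)
      fibonacci(x=3)
        fibonacci(x=2)
          fibonacci(x=1)
          -> return 1
          fibonacci(x=0)
          -> return 0
        -> return 1
        fibonacci(x=1)
        -> return 1
      -> return 2
      fibonacci(x=2) -> return 1  (same call as traced above)
    -> return 3
    fibonacci(x=3) -> return 2  (same call as traced above)
  -> return 5
  fibonacci(x=4) -> return 3  (same call as traced above)
-> return 8

Final answer: 8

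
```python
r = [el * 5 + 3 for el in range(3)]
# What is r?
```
Trace:
  el=0
  el=1
  el=2
  r=[3, 8, 13]

Final answer: [3, 8, 13]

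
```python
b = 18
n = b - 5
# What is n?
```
Trace:
  b=18
  b=18, n=13

Final answer: 13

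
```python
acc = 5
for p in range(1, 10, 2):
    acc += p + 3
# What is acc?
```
Trace:
  acc=5
  acc=9, p=1
  acc=15, p=3
  acc=23, p=5
  acc=33, p=7
  acc=45, p=9

Final answer: 45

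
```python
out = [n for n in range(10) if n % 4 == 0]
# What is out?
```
Trace:
  n=0
  n=1
  n=2
  n=3
  n=4
  n=5
  n=6
  n=7
  n=8
  n=9
  out=[0, 4, 8]

Final answer: [0, 4, 8]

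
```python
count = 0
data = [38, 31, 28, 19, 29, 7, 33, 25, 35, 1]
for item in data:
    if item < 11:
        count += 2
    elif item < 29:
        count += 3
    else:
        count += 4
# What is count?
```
Trace:
  count=0
  count=4, item=38
  count=8, item=31
  count=11, item=28
  count=14, item=19
  count=18, item=29
  count=20, item=7
  count=24, item=33
  count=27, item=25
  count=31, item=35
  count=33, item=1

Final answer: 33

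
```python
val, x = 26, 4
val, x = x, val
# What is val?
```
Trace:
  val=26, x=4
  val=4, x=26

Final answer: 4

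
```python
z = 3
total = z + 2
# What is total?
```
Trace:
  z=3
  z=3, total=5

Final answer: 5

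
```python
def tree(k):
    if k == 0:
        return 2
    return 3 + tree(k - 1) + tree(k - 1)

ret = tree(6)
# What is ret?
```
Call trace (a repeated sub-call is expanded the first time; later identical calls just restate its return value):
tree(k=6)
  tree(k=5)
    tree(k=4)
      tree(k=3)
        tree(k=2)
          tree(k=1)
            tree(k=0)
            -> return 2
            tree(k=0)
            -> return 2
          -> return 7
          tree(k=1) -> return 7  (same call as traced above)
        -> return 17
        tree(k=2) -> return 17  (same call as traced above)
      -> return 37
      tree(k=3) -> return 37  (same call as traced above)
    -> return 77
    tree(k=4) -> return 77  (same call as traced above)
  -> return 157
  tree(k=5) -> return 157  (same call as traced above)
-> return 317

Final answer: 317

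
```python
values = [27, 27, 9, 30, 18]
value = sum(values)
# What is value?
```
Trace:
  values=[27, 27, 9, 30, 18]
  values=[27, 27, 9, 30, 18], value=111

Final answer: 111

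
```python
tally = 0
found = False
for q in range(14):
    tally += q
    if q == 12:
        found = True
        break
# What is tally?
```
Trace:
  tally=0
  tally=0, found=False
  tally=0, found=False, q=0
  tally=1, found=False, q=1
  tally=3, found=False, q=2
  tally=6, found=False, q=3
  tally=10, found=False, q=4
  tally=15, found=False, q=5
  tally=21, found=False, q=6
  tally=28, found=False, q=7
  tally=36, found=False, q=8
  tally=45, found=False, q=9
  tally=55, found=False, q=10
  tally=66, found=False, q=11
  tally=78, found=True, q=12

Final answer: 78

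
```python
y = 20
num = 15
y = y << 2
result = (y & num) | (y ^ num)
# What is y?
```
Trace:
  y=20
  y=20, num=15
  y=80, num=15
  y=80, num=15, result=95

Final answer: 80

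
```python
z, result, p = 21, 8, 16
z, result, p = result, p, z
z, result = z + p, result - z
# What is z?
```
Trace:
  z=21, result=8, p=16
  z=8, result=16, p=21
  z=29, result=8, p=21

Final answer: 29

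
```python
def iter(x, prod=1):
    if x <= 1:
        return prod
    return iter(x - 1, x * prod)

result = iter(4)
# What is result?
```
Call trace:
iter(x=4, prod=1)
  iter(x=3, prod=4)
    iter(x=2, prod=12)
      iter(x=1, prod=24)
      -> return 24
    -> return 24
  -> return 24
-> return 24

Final answer: 24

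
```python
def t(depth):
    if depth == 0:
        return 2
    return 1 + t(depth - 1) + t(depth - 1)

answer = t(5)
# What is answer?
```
Call trace (a repeated sub-call is expanded the first time; later identical calls just restate its return value):
t(depth=5)
  t(depth=4)
    t(depth=3)
      t(depth=2)
        t(depth=1)
          t(depth=0)
          -> return 2
          t(depth=0)
          -> return 2
        -> return 5
        t(depth=1) -> return 5  (same call as traced above)
      -> return 11
      t(depth=2) -> return 11  (same call as traced above)
    -> return 23
    t(depth=3) -> return 23  (same call as traced above)
  -> return 47
  t(depth=4) -> return 47  (same call as traced above)
-> return 95

Final answer: 95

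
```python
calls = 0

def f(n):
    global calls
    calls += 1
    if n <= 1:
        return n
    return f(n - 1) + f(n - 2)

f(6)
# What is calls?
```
Call trace (a repeated sub-call is expanded the first time; later identical calls just restate its return value):
f(n=6)
  f(n=5)
    f(n=4)
      f(n=3)
        f(n=2)
          f(n=1)
          -> return 1
          f(n=0)
          -> return 0
        -> return 1
        f(n=1)
        -> return 1
      -> return 2
      f(n=2) -> return 1  (same call as traced above)
    -> return 3
    f(n=3) -> return 2  (same call as traced above)
  -> return 5
  f(n=4) -> return 3  (same call as traced above)
-> return 8

calls is incremented once per call, so count the calls in each subtree. Let C(n) = number of calls made by f(n).
C(0) = C(1) = 1 (base case, no recursion); C(n) = 1 + C(n - 1) + C(n - 2) otherwise.
C(2) = 1 + C(1) + C(0) = 1 + 1 + 1 = 3
C(3) = 1 + C(2) + C(1) = 1 + 3 + 1 = 5
C(4) = 1 + C(3) + C(2) = 1 + 5 + 3 = 9
C(5) = 1 + C(4) + C(3) = 1 + 9 + 5 = 15
C(6) = 1 + C(5) + C(4) = 1 + 15 + 9 = 25
calls = C(6) = 25

Final answer: 25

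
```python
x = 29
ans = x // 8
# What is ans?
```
Trace:
  x=29
  x=29, ans=3

Final answer: 3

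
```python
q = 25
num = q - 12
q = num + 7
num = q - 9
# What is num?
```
Trace:
  q=25
  q=25, num=13
  q=20, num=13
  q=20, num=11

Final answer: 11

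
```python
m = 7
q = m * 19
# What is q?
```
Trace:
  m=7
  m=7, q=133

Final answer: 133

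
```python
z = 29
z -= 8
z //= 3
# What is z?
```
Trace:
  z=29
  z=21
  z=7

Final answer: 7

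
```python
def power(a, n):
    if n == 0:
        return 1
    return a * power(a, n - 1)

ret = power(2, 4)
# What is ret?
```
Call trace:
power(a=2, n=4)
  power(a=2, n=3)
    power(a=2, n=2)
      power(a=2, n=1)
        power(a=2, n=0)
        -> return 1
      -> return 2
    -> return 4
  -> return 8
-> return 16

Final answer: 16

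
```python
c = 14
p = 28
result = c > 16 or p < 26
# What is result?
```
Trace:
  c=14
  c=14, p=28
  c=14, p=28, result=False

Final answer: False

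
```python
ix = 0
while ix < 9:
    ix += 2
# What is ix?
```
Trace:
  ix=0
  ix=2
  ix=4
  ix=6
  ix=8
  ix=10

Final answer: 10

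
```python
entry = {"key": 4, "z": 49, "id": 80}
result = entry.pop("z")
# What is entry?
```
Trace:
  entry={'key': 4, 'z': 49, 'id': 80}
  entry={'key': 4, 'id': 80}, result=49

Final answer: {'key': 4, 'id': 80}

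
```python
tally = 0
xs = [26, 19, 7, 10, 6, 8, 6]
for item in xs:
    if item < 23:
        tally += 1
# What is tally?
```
Trace:
  tally=0
  tally=0, item=26
  tally=1, item=19
  tally=2, item=7
  tally=3, item=10
  tally=4, item=6
  tally=5, item=8
  tally=6, item=6

Final answer: 6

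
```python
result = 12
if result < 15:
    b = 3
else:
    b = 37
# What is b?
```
Trace:
  result=12
  result=12, b=3

Final answer: 3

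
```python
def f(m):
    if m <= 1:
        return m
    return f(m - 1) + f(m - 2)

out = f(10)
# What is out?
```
Call trace (a repeated sub-call is expanded the first time; later identical calls just restate its return value):
f(m=10)
  f(m=9)
    f(m=8)
      f(m=7)
        f(m=6)
          f(m=5)
            f(m=4)
              f(m=3)
                f(m=2)
                  f(m=1)
                  -> return 1
                  f(m=0)
                  -> return 0
                -> return 1
                f(m=1)
                -> return 1
              -> return 2
              f(m=2) -> return 1  (same call as traced above)
            -> return 3
            f(m=3) -> return 2  (same call as traced above)
          -> return 5
          f(m=4) -> return 3  (same call as traced above)
        -> return 8
        f(m=5) -> return 5  (same call as traced above)
      -> return 13
      f(m=6) -> return 8  (same call as traced above)
    -> return 21
    f(m=7) -> return 13  (same call as traced above)
  -> return 34
  f(m=8) -> return 21  (same call as traced above)
-> return 55

Final answer: 55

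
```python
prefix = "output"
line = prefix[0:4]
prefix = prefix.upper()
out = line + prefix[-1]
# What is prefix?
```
Trace:
  prefix='output'
  prefix='output', line='outp'
  prefix='OUTPUT', line='outp'
  prefix='OUTPUT', line='outp', out='outpT'

Final answer: 'OUTPUT'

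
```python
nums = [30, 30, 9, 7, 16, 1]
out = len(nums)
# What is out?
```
Trace:
  nums=[30, 30, 9, 7, 16, 1]
  nums=[30, 30, 9, 7, 16, 1], out=6

Final answer: 6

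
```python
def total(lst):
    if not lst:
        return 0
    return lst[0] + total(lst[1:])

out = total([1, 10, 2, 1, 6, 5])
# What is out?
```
Call trace:
total(lst=[1, 10, 2, 1, 6, 5])
  total(lst=[10, 2, 1, 6, 5])
    total(lst=[2, 1, 6, 5])
      total(lst=[1, 6, 5])
        total(lst=[6, 5])
          total(lst=[5])
            total(lst=[])
            -> return 0
          -> return 5
        -> return 11
      -> return 12
    -> return 14
  -> return 24
-> return 25

Final answer: 25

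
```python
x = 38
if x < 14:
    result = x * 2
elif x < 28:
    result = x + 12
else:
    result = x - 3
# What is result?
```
Trace:
  x=38
  x=38, result=35

Final answer: 35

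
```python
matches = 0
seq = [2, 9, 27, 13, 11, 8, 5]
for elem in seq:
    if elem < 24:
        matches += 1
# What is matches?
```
Trace:
  matches=0
  matches=1, elem=2
  matches=2, elem=9
  matches=2, elem=27
  matches=3, elem=13
  matches=4, elem=11
  matches=5, elem=8
  matches=6, elem=5

Final answer: 6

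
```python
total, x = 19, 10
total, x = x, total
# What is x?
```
Trace:
  total=19, x=10
  total=10, x=19

Final answer: 19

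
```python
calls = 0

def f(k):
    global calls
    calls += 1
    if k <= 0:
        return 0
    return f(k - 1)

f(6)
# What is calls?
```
Call trace:
f(k=6)
  f(k=5)
    f(k=4)
      f(k=3)
        f(k=2)
          f(k=1)
            f(k=0)
            -> return 0
          -> return 0
        -> return 0
      -> return 0
    -> return 0
  -> return 0
-> return 0

calls is incremented once per call. f is entered once for each k = 6, 5, 4, 3, 2, 1, 0 (the k <= 0 call returns without recursing), i.e. 6 + 1 calls.
calls = 7

Final answer: 7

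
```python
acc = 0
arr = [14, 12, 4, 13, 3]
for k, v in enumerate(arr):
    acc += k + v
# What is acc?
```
Trace:
  acc=0
  acc=14, k=0, v=14
  acc=27, k=1, v=12
  acc=33, k=2, v=4
  acc=49, k=3, v=13
  acc=56, k=4, v=3

Final answer: 56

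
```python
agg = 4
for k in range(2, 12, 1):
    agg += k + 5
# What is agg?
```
Trace:
  agg=4
  agg=11, k=2
  agg=19, k=3
  agg=28, k=4
  agg=38, k=5
  agg=49, k=6
  agg=61, k=7
  agg=74, k=8
  agg=88, k=9
  agg=103, k=10
  agg=119, k=11

Final answer: 119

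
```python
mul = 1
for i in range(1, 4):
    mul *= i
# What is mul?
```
Trace:
  mul=1
  mul=1, i=1
  mul=2, i=2
  mul=6, i=3

Final answer: 6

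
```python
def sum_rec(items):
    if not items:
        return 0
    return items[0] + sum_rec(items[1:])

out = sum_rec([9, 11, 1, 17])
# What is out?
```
Call trace:
sum_rec(items=[9, 11, 1, 17])
  sum_rec(items=[11, 1, 17])
    sum_rec(items=[1, 17])
      sum_rec(items=[17])
        sum_rec(items=[])
        -> return 0
      -> return 17
    -> return 18
  -> return 29
-> return 38

Final answer: 38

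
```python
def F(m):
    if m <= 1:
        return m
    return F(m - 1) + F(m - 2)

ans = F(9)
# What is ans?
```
Call trace (a repeated sub-call is expanded the first time; later identical calls just restate its return value):
F(m=9)
  F(m=8)
    F(m=7)
      F(m=6)
        F(m=5)
          F(m=4)
            F(m=3)
              F(m=2)
                F(m=1)
                -> return 1
                F(m=0)
                -> return 0
              -> return 1
              F(m=1)
              -> return 1
            -> return 2
            F(m=2) -> return 1  (same call as traced above)
          -> return 3
          F(m=3) -> return 2  (same call as traced above)
        -> return 5
        F(m=4) -> return 3  (same call as traced above)
      -> return 8
      F(m=5) -> return 5  (same call as traced above)
    -> return 13
    F(m=6) -> return 8  (same call as traced above)
  -> return 21
  F(m=7) -> return 13  (same call as traced above)
-> return 34

Final answer: 34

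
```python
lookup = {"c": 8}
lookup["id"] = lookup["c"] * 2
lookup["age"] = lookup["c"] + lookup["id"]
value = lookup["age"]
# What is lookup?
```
Trace:
  lookup={'c': 8}
  lookup={'c': 8, 'id': 16}
  lookup={'c': 8, 'id': 16, 'age': 24}
  lookup={'c': 8, 'id': 16, 'age': 24}, value=24

Final answer: {'c': 8, 'id': 16, 'age': 24}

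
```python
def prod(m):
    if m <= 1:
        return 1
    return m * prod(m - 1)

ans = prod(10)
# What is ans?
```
Call trace:
prod(m=10)
  prod(m=9)
    prod(m=8)
      prod(m=7)
        prod(m=6)
          prod(m=5)
            prod(m=4)
              prod(m=3)
                prod(m=2)
                  prod(m=1)
                  -> return 1
                -> return 2
              -> return 6
            -> return 24
          -> return 120
        -> return 720
      -> return 5040
    -> return 40320
  -> return 362880
-> return 3628800

Final answer: 3628800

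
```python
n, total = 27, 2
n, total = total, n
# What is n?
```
Trace:
  n=27, total=2
  n=2, total=27

Final answer: 2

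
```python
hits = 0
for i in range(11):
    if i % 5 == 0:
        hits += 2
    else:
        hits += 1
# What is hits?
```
Trace:
  hits=0
  hits=2, i=0
  hits=3, i=1
  hits=4, i=2
  hits=5, i=3
  hits=6, i=4
  hits=8, i=5
  hits=9, i=6
  hits=10, i=7
  hits=11, i=8
  hits=12, i=9
  hits=14, i=10

Final answer: 14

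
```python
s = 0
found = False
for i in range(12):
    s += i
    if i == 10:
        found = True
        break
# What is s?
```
Trace:
  s=0
  s=0, found=False
  s=0, found=False, i=0
  s=1, found=False, i=1
  s=3, found=False, i=2
  s=6, found=False, i=3
  s=10, found=False, i=4
  s=15, found=False, i=5
  s=21, found=False, i=6
  s=28, found=False, i=7
  s=36, found=False, i=8
  s=45, found=False, i=9
  s=55, found=True, i=10

Final answer: 55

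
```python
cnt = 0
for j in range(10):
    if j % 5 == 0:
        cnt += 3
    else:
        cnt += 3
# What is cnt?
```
Trace:
  cnt=0
  cnt=3, j=0
  cnt=6, j=1
  cnt=9, j=2
  cnt=12, j=3
  cnt=15, j=4
  cnt=18, j=5
  cnt=21, j=6
  cnt=24, j=7
  cnt=27, j=8
  cnt=30, j=9

Final answer: 30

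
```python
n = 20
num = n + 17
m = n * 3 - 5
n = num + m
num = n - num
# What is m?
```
Trace:
  n=20
  n=20, num=37
  n=20, num=37, m=55
  n=92, num=37, m=55
  n=92, num=55, m=55

Final answer: 55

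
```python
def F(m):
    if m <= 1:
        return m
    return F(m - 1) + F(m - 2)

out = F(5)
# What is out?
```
Call trace (a repeated sub-call is expanded the first time; later identical calls just restate its return value):
F(m=5)
  F(m=4)
    F(m=3)
      F(m=2)
        F(m=1)
        -> return 1
        F(m=0)
        -> return 0
      -> return 1
      F(m=1)
      -> return 1
    -> return 2
    F(m=2) -> return 1  (same call as traced above)
  -> return 3
  F(m=3) -> return 2  (same call as traced above)
-> return 5

Final answer: 5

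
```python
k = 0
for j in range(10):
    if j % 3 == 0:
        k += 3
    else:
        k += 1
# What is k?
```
Trace:
  k=0
  k=3, j=0
  k=4, j=1
  k=5, j=2
  k=8, j=3
  k=9, j=4
  k=10, j=5
  k=13, j=6
  k=14, j=7
  k=15, j=8
  k=18, j=9

Final answer: 18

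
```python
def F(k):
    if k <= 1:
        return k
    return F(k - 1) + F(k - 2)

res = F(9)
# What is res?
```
Call trace (a repeated sub-call is expanded the first time; later identical calls just restate its return value):
F(k=9)
  F(k=8)
    F(k=7)
      F(k=6)
        F(k=5)
          F(k=4)
            F(k=3)
              F(k=2)
                F(k=1)
                -> return 1
                F(k=0)
                -> return 0
              -> return 1
              F(k=1)
              -> return 1
            -> return 2
            F(k=2) -> return 1  (same call as traced above)
          -> return 3
          F(k=3) -> return 2  (same call as traced above)
        -> return 5
        F(k=4) -> return 3  (same call as traced above)
      -> return 8
      F(k=5) -> return 5  (same call as traced above)
    -> return 13
    F(k=6) -> return 8  (same call as traced above)
  -> return 21
  F(k=7) -> return 13  (same call as traced above)
-> return 34

Final answer: 34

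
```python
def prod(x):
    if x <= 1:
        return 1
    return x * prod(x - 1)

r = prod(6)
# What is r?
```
Call trace:
prod(x=6)
  prod(x=5)
    prod(x=4)
      prod(x=3)
        prod(x=2)
          prod(x=1)
          -> return 1
        -> return 2
      -> return 6
    -> return 24
  -> return 120
-> return 720

Final answer: 720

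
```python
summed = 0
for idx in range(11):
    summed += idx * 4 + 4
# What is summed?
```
Trace:
  summed=0
  summed=4, idx=0
  summed=12, idx=1
  summed=24, idx=2
  summed=40, idx=3
  summed=60, idx=4
  summed=84, idx=5
  summed=112, idx=6
  summed=144, idx=7
  summed=180, idx=8
  summed=220, idx=9
  summed=264, idx=10

Final answer: 264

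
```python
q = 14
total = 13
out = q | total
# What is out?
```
Trace:
  q=14
  q=14, total=13
  q=14, total=13, out=15

Final answer: 15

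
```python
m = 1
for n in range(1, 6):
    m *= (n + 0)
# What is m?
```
Trace:
  m=1
  m=1, n=1
  m=2, n=2
  m=6, n=3
  m=24, n=4
  m=120, n=5

Final answer: 120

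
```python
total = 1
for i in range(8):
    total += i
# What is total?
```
Trace:
  total=1
  total=1, i=0
  total=2, i=1
  total=4, i=2
  total=7, i=3
  total=11, i=4
  total=16, i=5
  total=22, i=6
  total=29, i=7

Final answer: 29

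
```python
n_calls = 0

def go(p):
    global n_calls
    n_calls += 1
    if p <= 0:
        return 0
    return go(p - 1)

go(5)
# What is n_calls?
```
Call trace:
go(p=5)
  go(p=4)
    go(p=3)
      go(p=2)
        go(p=1)
          go(p=0)
          -> return 0
        -> return 0
      -> return 0
    -> return 0
  -> return 0
-> return 0

n_calls is incremented once per call. go is entered once for each p = 5, 4, 3, 2, 1, 0 (the p <= 0 call returns without recursing), i.e. 5 + 1 calls.
n_calls = 6

Final answer: 6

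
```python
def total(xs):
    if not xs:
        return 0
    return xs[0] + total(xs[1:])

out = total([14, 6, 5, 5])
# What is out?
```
Call trace:
total(xs=[14, 6, 5, 5])
  total(xs=[6, 5, 5])
    total(xs=[5, 5])
      total(xs=[5])
        total(xs=[])
        -> return 0
      -> return 5
    -> return 10
  -> return 16
-> return 30

Final answer: 30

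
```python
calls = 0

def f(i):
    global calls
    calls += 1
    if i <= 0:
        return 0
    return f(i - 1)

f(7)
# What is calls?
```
Call trace:
f(i=7)
  f(i=6)
    f(i=5)
      f(i=4)
        f(i=3)
          f(i=2)
            f(i=1)
              f(i=0)
              -> return 0
            -> return 0
          -> return 0
        -> return 0
      -> return 0
    -> return 0
  -> return 0
-> return 0

calls is incremented once per call. f is entered once for each i = 7, 6, 5, 4, 3, 2, 1, 0 (the i <= 0 call returns without recursing), i.e. 7 + 1 calls.
calls = 8

Final answer: 8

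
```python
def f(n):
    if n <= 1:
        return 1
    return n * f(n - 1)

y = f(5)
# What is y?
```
Call trace:
f(n=5)
  f(n=4)
    f(n=3)
      f(n=2)
        f(n=1)
        -> return 1
      -> return 2
    -> return 6
  -> return 24
-> return 120

Final answer: 120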